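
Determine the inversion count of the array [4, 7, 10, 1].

Finding inversions in [4, 7, 10, 1]:

(0, 3): arr[0]=4 > arr[3]=1
(1, 3): arr[1]=7 > arr[3]=1
(2, 3): arr[2]=10 > arr[3]=1

Total inversions: 3

The array has 3 inversion(s): (0,3), (1,3), (2,3). Each pair (i,j) satisfies i < j and arr[i] > arr[j].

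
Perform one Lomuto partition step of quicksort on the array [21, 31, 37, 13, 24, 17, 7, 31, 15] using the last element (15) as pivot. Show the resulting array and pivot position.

Lomuto partition with pivot = 15:

Initial array: [21, 31, 37, 13, 24, 17, 7, 31, 15]

arr[0]=21 > 15: no swap
arr[1]=31 > 15: no swap
arr[2]=37 > 15: no swap
arr[3]=13 <= 15: swap with position 0, array becomes [13, 31, 37, 21, 24, 17, 7, 31, 15]
arr[4]=24 > 15: no swap
arr[5]=17 > 15: no swap
arr[6]=7 <= 15: swap with position 1, array becomes [13, 7, 37, 21, 24, 17, 31, 31, 15]
arr[7]=31 > 15: no swap

Place pivot at position 2: [13, 7, 15, 21, 24, 17, 31, 31, 37]
Pivot position: 2

After partitioning with pivot 15, the array becomes [13, 7, 15, 21, 24, 17, 31, 31, 37]. The pivot is placed at index 2. All elements to the left of the pivot are <= 15, and all elements to the right are > 15.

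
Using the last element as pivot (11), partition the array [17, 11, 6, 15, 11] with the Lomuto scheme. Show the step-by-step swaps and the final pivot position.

Lomuto partition with pivot = 11:

Initial array: [17, 11, 6, 15, 11]

arr[0]=17 > 11: no swap
arr[1]=11 <= 11: swap with position 0, array becomes [11, 17, 6, 15, 11]
arr[2]=6 <= 11: swap with position 1, array becomes [11, 6, 17, 15, 11]
arr[3]=15 > 11: no swap

Place pivot at position 2: [11, 6, 11, 15, 17]
Pivot position: 2

After partitioning with pivot 11, the array becomes [11, 6, 11, 15, 17]. The pivot is placed at index 2. All elements to the left of the pivot are <= 11, and all elements to the right are > 11.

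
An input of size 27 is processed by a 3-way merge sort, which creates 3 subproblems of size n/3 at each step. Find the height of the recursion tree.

For divide and conquer with division factor 3:

Problem sizes at each level:
Level 0: 27
Level 1: 9
Level 2: 3
Level 3: 1

The root is level 0 and the size-1 base case is level 3 (the tree spans levels 0 through 3, i.e. 4 levels counting the root), so the depth is the number of divisions: log_3(27) = 3

The recursion tree depth is log_3(27) = 3. At each level, the problem size is divided by 3, so it takes 3 divisions to reduce to a base case of size 1. The algorithm makes 3 recursive calls at each level.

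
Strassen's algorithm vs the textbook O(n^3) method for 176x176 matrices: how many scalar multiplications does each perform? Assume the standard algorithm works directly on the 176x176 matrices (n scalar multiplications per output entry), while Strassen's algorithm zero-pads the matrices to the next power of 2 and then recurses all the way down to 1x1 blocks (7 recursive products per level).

Matrix multiplication for 176x176 matrices:

Strassen's algorithm requires power-of-2 dimensions. Pad 176x176 to 256x256 (next power of 2).

Standard algorithm: 176^3 = 5451776 multiplications
Strassen's algorithm: 7^(log2(256)) = 7^8 = 5764801 multiplications
Difference: 5451776 - 5764801 = -313025 (Strassen uses MORE here due to padding overhead — for small or just-over-power-of-2 n, padding can outweigh the per-level savings)

Standard: 5451776 multiplications (176^3). Strassen: 5764801 multiplications (7^8, after padding to 256x256). Strassen reduces 8 recursive multiplications to 7 at each level.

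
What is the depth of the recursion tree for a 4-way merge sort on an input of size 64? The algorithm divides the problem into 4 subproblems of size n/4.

For divide and conquer with division factor 4:

Problem sizes at each level:
Level 0: 64
Level 1: 16
Level 2: 4
Level 3: 1

The root is level 0 and the size-1 base case is level 3 (the tree spans levels 0 through 3, i.e. 4 levels counting the root), so the depth is the number of divisions: log_4(64) = 3

The recursion tree depth is log_4(64) = 3. At each level, the problem size is divided by 4, so it takes 3 divisions to reduce to a base case of size 1. The algorithm makes 4 recursive calls at each level.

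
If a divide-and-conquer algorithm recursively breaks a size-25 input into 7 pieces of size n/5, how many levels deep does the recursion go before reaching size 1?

For divide and conquer with division factor 5:

Problem sizes at each level:
Level 0: 25
Level 1: 5
Level 2: 1

The root is level 0 and the size-1 base case is level 2 (the tree spans levels 0 through 2, i.e. 3 levels counting the root), so the depth is the number of divisions: log_5(25) = 2

The recursion tree depth is log_5(25) = 2. At each level, the problem size is divided by 5, so it takes 2 divisions to reduce to a base case of size 1. The algorithm makes 7 recursive calls at each level.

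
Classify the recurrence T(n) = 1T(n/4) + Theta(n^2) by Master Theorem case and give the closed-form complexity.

Master Theorem for T(n) = 1T(n/4) + O(n^2):

a = 1, b = 4, c = 2
log_b(a) = log_4(1) = 0.0000

Case 3: c = 2 > log_4(1) = 0.0000
T(n) = O(n^2) = O(n^2)

For T(n) = 1T(n/4) + O(n^2): log_4(1) = 0.0000. This is Case 3 of the Master Theorem (c > log_b(a), work dominated by root), giving O(n^2).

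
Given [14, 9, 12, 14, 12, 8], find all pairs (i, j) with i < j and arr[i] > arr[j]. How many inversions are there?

Finding inversions in [14, 9, 12, 14, 12, 8]:

(0, 1): arr[0]=14 > arr[1]=9
(0, 2): arr[0]=14 > arr[2]=12
(0, 4): arr[0]=14 > arr[4]=12
(0, 5): arr[0]=14 > arr[5]=8
(1, 5): arr[1]=9 > arr[5]=8
(2, 5): arr[2]=12 > arr[5]=8
(3, 4): arr[3]=14 > arr[4]=12
(3, 5): arr[3]=14 > arr[5]=8
(4, 5): arr[4]=12 > arr[5]=8

Total inversions: 9

The array has 9 inversion(s): (0,1), (0,2), (0,4), (0,5), (1,5), (2,5), (3,4), (3,5), (4,5). Each pair (i,j) satisfies i < j and arr[i] > arr[j].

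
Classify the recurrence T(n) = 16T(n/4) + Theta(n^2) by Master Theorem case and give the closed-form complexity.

Master Theorem for T(n) = 16T(n/4) + O(n^2):

a = 16, b = 4, c = 2
log_b(a) = log_4(16) = 2.0000

Case 2: c = 2 = log_4(16) = 2.0000
T(n) = O(n^2 log n) = O(n^2 log n)

For T(n) = 16T(n/4) + O(n^2): log_4(16) = 2.0000. This is Case 2 of the Master Theorem (c = log_b(a), equal work at all levels), giving O(n^2 log n).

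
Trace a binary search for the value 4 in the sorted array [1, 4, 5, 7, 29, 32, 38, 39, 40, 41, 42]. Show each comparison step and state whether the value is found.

Binary search for 4 in [1, 4, 5, 7, 29, 32, 38, 39, 40, 41, 42]:

lo=0, hi=10, mid=5, arr[mid]=32 -> 32 > 4, search left half
lo=0, hi=4, mid=2, arr[mid]=5 -> 5 > 4, search left half
lo=0, hi=1, mid=0, arr[mid]=1 -> 1 < 4, search right half
lo=1, hi=1, mid=1, arr[mid]=4 -> Found target at index 1!

Binary search finds 4 at index 1 after 4 comparisons. The search repeatedly halves the search space by comparing with the middle element.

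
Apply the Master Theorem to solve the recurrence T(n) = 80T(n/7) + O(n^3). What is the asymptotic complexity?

Master Theorem for T(n) = 80T(n/7) + O(n^3):

a = 80, b = 7, c = 3
log_b(a) = log_7(80) = 2.2519

Case 3: c = 3 > log_7(80) = 2.2519
T(n) = O(n^3) = O(n^3)

For T(n) = 80T(n/7) + O(n^3): log_7(80) = 2.2519. This is Case 3 of the Master Theorem (c > log_b(a), work dominated by root), giving O(n^3).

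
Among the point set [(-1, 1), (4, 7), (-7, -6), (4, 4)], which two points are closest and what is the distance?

Computing all pairwise distances among 4 points:

d((-1, 1), (4, 7)) = 7.8102
d((-1, 1), (-7, -6)) = 9.2195
d((-1, 1), (4, 4)) = 5.831
d((4, 7), (-7, -6)) = 17.0294
d((4, 7), (4, 4)) = 3.0 <-- minimum
d((-7, -6), (4, 4)) = 14.8661

Closest pair: (4, 7) and (4, 4) with distance 3.0

The closest pair is (4, 7) and (4, 4) with Euclidean distance 3.0. For 4 points, brute-force pairwise comparison is shown above. For large n, the divide-and-conquer algorithm (sort by x, recurse on halves, check the dividing strip) achieves O(n log n).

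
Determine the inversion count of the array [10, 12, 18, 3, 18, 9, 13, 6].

Finding inversions in [10, 12, 18, 3, 18, 9, 13, 6]:

(0, 3): arr[0]=10 > arr[3]=3
(0, 5): arr[0]=10 > arr[5]=9
(0, 7): arr[0]=10 > arr[7]=6
(1, 3): arr[1]=12 > arr[3]=3
(1, 5): arr[1]=12 > arr[5]=9
(1, 7): arr[1]=12 > arr[7]=6
(2, 3): arr[2]=18 > arr[3]=3
(2, 5): arr[2]=18 > arr[5]=9
(2, 6): arr[2]=18 > arr[6]=13
(2, 7): arr[2]=18 > arr[7]=6
(4, 5): arr[4]=18 > arr[5]=9
(4, 6): arr[4]=18 > arr[6]=13
(4, 7): arr[4]=18 > arr[7]=6
(5, 7): arr[5]=9 > arr[7]=6
(6, 7): arr[6]=13 > arr[7]=6

Total inversions: 15

The array has 15 inversion(s): (0,3), (0,5), (0,7), (1,3), (1,5), (1,7), (2,3), (2,5), (2,6), (2,7), (4,5), (4,6), (4,7), (5,7), (6,7). Each pair (i,j) satisfies i < j and arr[i] > arr[j].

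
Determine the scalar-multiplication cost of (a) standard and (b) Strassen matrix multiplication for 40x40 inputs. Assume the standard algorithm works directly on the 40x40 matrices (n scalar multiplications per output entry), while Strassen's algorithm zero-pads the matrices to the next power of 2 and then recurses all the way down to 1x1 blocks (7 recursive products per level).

Matrix multiplication for 40x40 matrices:

Strassen's algorithm requires power-of-2 dimensions. Pad 40x40 to 64x64 (next power of 2).

Standard algorithm: 40^3 = 64000 multiplications
Strassen's algorithm: 7^(log2(64)) = 7^6 = 117649 multiplications
Difference: 64000 - 117649 = -53649 (Strassen uses MORE here due to padding overhead — for small or just-over-power-of-2 n, padding can outweigh the per-level savings)

Standard: 64000 multiplications (40^3). Strassen: 117649 multiplications (7^6, after padding to 64x64). Strassen reduces 8 recursive multiplications to 7 at each level.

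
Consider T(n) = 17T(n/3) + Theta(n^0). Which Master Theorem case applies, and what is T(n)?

Master Theorem for T(n) = 17T(n/3) + O(n^0):

a = 17, b = 3, c = 0
log_b(a) = log_3(17) = 2.5789

Case 1: c = 0 < log_3(17) = 2.5789
T(n) = O(n^(log_3 17))

For T(n) = 17T(n/3) + O(n^0): log_3(17) = 2.5789. This is Case 1 of the Master Theorem (c < log_b(a), work dominated by leaves), giving O(n^(log_3 17)).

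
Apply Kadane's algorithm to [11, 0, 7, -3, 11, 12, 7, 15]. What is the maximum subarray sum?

Using Kadane's algorithm on [11, 0, 7, -3, 11, 12, 7, 15]:

Scanning through the array:
Position 1 (value 0): max_ending_here = 11, max_so_far = 11
Position 2 (value 7): max_ending_here = 18, max_so_far = 18
Position 3 (value -3): max_ending_here = 15, max_so_far = 18
Position 4 (value 11): max_ending_here = 26, max_so_far = 26
Position 5 (value 12): max_ending_here = 38, max_so_far = 38
Position 6 (value 7): max_ending_here = 45, max_so_far = 45
Position 7 (value 15): max_ending_here = 60, max_so_far = 60

Maximum subarray: [11, 0, 7, -3, 11, 12, 7, 15]
Maximum sum: 60

The maximum subarray is [11, 0, 7, -3, 11, 12, 7, 15] with sum 60. This subarray runs from index 0 to index 7.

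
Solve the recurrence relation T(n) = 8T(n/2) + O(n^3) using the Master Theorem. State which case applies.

Master Theorem for T(n) = 8T(n/2) + O(n^3):

a = 8, b = 2, c = 3
log_b(a) = log_2(8) = 3.0000

Case 2: c = 3 = log_2(8) = 3.0000
T(n) = O(n^3 log n) = O(n^3 log n)

For T(n) = 8T(n/2) + O(n^3): log_2(8) = 3.0000. This is Case 2 of the Master Theorem (c = log_b(a), equal work at all levels), giving O(n^3 log n).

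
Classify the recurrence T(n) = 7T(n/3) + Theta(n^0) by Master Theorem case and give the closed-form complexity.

Master Theorem for T(n) = 7T(n/3) + O(n^0):

a = 7, b = 3, c = 0
log_b(a) = log_3(7) = 1.7712

Case 1: c = 0 < log_3(7) = 1.7712
T(n) = O(n^(log_3 7))

For T(n) = 7T(n/3) + O(n^0): log_3(7) = 1.7712. This is Case 1 of the Master Theorem (c < log_b(a), work dominated by leaves), giving O(n^(log_3 7)).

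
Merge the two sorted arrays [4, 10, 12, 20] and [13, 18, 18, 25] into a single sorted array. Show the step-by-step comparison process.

Merging process:

Compare 4 vs 13: take 4 from left. Merged: [4]
Compare 10 vs 13: take 10 from left. Merged: [4, 10]
Compare 12 vs 13: take 12 from left. Merged: [4, 10, 12]
Compare 20 vs 13: take 13 from right. Merged: [4, 10, 12, 13]
Compare 20 vs 18: take 18 from right. Merged: [4, 10, 12, 13, 18]
Compare 20 vs 18: take 18 from right. Merged: [4, 10, 12, 13, 18, 18]
Compare 20 vs 25: take 20 from left. Merged: [4, 10, 12, 13, 18, 18, 20]
Append remaining from right: [25]. Merged: [4, 10, 12, 13, 18, 18, 20, 25]

Final merged array: [4, 10, 12, 13, 18, 18, 20, 25]
Total comparisons: 7

The merged array is [4, 10, 12, 13, 18, 18, 20, 25], requiring 7 comparisons. The merge step runs in O(n) time where n is the total number of elements.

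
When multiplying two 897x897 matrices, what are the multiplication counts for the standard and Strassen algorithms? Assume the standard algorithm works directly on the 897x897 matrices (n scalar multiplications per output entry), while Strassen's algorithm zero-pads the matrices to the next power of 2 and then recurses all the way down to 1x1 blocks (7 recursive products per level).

Matrix multiplication for 897x897 matrices:

Strassen's algorithm requires power-of-2 dimensions. Pad 897x897 to 1024x1024 (next power of 2).

Standard algorithm: 897^3 = 721734273 multiplications
Strassen's algorithm: 7^(log2(1024)) = 7^10 = 282475249 multiplications
Savings: 721734273 - 282475249 = 439259024 multiplications

Standard: 721734273 multiplications (897^3). Strassen: 282475249 multiplications (7^10, after padding to 1024x1024). Strassen reduces 8 recursive multiplications to 7 at each level.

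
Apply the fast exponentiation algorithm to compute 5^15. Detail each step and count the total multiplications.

Computing 5^15 by squaring (build up from 5^1; each line after the first costs one multiplication):

5^1 = 5
5^2 = (5^1)^2 = 5^2 = 25
5^3 = 5 * 5^2 = 5 * 25 = 125
5^6 = (5^3)^2 = 125^2 = 15625
5^7 = 5 * 5^6 = 5 * 15625 = 78125
5^14 = (5^7)^2 = 78125^2 = 6103515625
5^15 = 5 * 5^14 = 5 * 6103515625 = 30517578125

Result: 30517578125
Multiplications needed: 6 (6 lines after 5^1)

5^15 = 30517578125. Using exponentiation by squaring, this requires 6 multiplications. The key idea: if the exponent is even, square the half-power; if odd, multiply by the base once.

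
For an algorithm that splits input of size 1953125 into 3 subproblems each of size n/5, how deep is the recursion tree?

For divide and conquer with division factor 5:

Problem sizes at each level:
Level 0: 1953125
Level 1: 390625
Level 2: 78125
Level 3: 15625
Level 4: 3125
Level 5: 625
Level 6: 125
Level 7: 25
Level 8: 5
Level 9: 1

The root is level 0 and the size-1 base case is level 9 (the tree spans levels 0 through 9, i.e. 10 levels counting the root), so the depth is the number of divisions: log_5(1953125) = 9

The recursion tree depth is log_5(1953125) = 9. At each level, the problem size is divided by 5, so it takes 9 divisions to reduce to a base case of size 1. The algorithm makes 3 recursive calls at each level.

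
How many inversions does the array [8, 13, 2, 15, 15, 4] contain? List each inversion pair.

Finding inversions in [8, 13, 2, 15, 15, 4]:

(0, 2): arr[0]=8 > arr[2]=2
(0, 5): arr[0]=8 > arr[5]=4
(1, 2): arr[1]=13 > arr[2]=2
(1, 5): arr[1]=13 > arr[5]=4
(3, 5): arr[3]=15 > arr[5]=4
(4, 5): arr[4]=15 > arr[5]=4

Total inversions: 6

The array has 6 inversion(s): (0,2), (0,5), (1,2), (1,5), (3,5), (4,5). Each pair (i,j) satisfies i < j and arr[i] > arr[j].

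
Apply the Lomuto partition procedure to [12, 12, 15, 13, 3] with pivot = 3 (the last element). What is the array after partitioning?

Lomuto partition with pivot = 3:

Initial array: [12, 12, 15, 13, 3]

arr[0]=12 > 3: no swap
arr[1]=12 > 3: no swap
arr[2]=15 > 3: no swap
arr[3]=13 > 3: no swap

Place pivot at position 0: [3, 12, 15, 13, 12]
Pivot position: 0

After partitioning with pivot 3, the array becomes [3, 12, 15, 13, 12]. The pivot is placed at index 0. All elements to the left of the pivot are <= 3, and all elements to the right are > 3.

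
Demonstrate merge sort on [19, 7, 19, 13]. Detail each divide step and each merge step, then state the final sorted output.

Merge sort trace:

Split: [19, 7, 19, 13] -> [19, 7] and [19, 13]
  Split: [19, 7] -> [19] and [7]
  Merge: [19] + [7] -> [7, 19]
  Split: [19, 13] -> [19] and [13]
  Merge: [19] + [13] -> [13, 19]
Merge: [7, 19] + [13, 19] -> [7, 13, 19, 19]

Final sorted array: [7, 13, 19, 19]

The merge sort proceeds by recursively splitting the array and merging sorted halves.
After all merges, the sorted array is [7, 13, 19, 19].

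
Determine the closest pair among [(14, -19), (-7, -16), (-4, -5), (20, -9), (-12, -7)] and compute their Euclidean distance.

Computing all pairwise distances among 5 points:

d((14, -19), (-7, -16)) = 21.2132
d((14, -19), (-4, -5)) = 22.8035
d((14, -19), (20, -9)) = 11.6619
d((14, -19), (-12, -7)) = 28.6356
d((-7, -16), (-4, -5)) = 11.4018
d((-7, -16), (20, -9)) = 27.8927
d((-7, -16), (-12, -7)) = 10.2956
d((-4, -5), (20, -9)) = 24.3311
d((-4, -5), (-12, -7)) = 8.2462 <-- minimum
d((20, -9), (-12, -7)) = 32.0624

Closest pair: (-4, -5) and (-12, -7) with distance 8.2462

The closest pair is (-4, -5) and (-12, -7) with Euclidean distance 8.2462. For 5 points, brute-force pairwise comparison is shown above. For large n, the divide-and-conquer algorithm (sort by x, recurse on halves, check the dividing strip) achieves O(n log n).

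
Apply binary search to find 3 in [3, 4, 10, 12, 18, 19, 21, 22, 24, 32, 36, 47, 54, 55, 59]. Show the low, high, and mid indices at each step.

Binary search for 3 in [3, 4, 10, 12, 18, 19, 21, 22, 24, 32, 36, 47, 54, 55, 59]:

lo=0, hi=14, mid=7, arr[mid]=22 -> 22 > 3, search left half
lo=0, hi=6, mid=3, arr[mid]=12 -> 12 > 3, search left half
lo=0, hi=2, mid=1, arr[mid]=4 -> 4 > 3, search left half
lo=0, hi=0, mid=0, arr[mid]=3 -> Found target at index 0!

Binary search finds 3 at index 0 after 4 comparisons. The search repeatedly halves the search space by comparing with the middle element.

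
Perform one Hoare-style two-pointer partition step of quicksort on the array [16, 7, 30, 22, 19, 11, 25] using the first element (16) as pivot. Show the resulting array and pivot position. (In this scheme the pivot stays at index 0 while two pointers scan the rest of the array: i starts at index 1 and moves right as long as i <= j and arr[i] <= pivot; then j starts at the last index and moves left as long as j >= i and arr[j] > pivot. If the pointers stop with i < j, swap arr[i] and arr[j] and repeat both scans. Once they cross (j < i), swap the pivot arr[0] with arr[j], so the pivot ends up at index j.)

Hoare-style two-pointer partition with pivot = 16:

Initial array: [16, 7, 30, 22, 19, 11, 25]

Pointers start at i = 1, j = 6.
i stops at index 2 (arr[2]=30 > 16), j stops at index 5 (arr[5]=11 <= 16): swap arr[2] and arr[5], array becomes [16, 7, 11, 22, 19, 30, 25]
i ends at 3, j ends at 2: the pointers have crossed (j < i), so scanning stops.

Swap pivot arr[0] with arr[2] to place pivot at position 2: [11, 7, 16, 22, 19, 30, 25]
Pivot position: 2

After partitioning with pivot 16, the array becomes [11, 7, 16, 22, 19, 30, 25]. The pivot is placed at index 2. All elements to the left of the pivot are <= 16, and all elements to the right are > 16.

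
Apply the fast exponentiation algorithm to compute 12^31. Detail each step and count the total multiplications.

Computing 12^31 by squaring (build up from 12^1; each line after the first costs one multiplication):

12^1 = 12
12^2 = (12^1)^2 = 12^2 = 144
12^3 = 12 * 12^2 = 12 * 144 = 1728
12^6 = (12^3)^2 = 1728^2 = 2985984
12^7 = 12 * 12^6 = 12 * 2985984 = 35831808
12^14 = (12^7)^2 = 35831808^2 = 1283918464548864
12^15 = 12 * 12^14 = 12 * 1283918464548864 = 15407021574586368
12^30 = (12^15)^2 = 15407021574586368^2 = 237376313799769806328950291431424
12^31 = 12 * 12^30 = 12 * 237376313799769806328950291431424 = 2848515765597237675947403497177088

Result: 2848515765597237675947403497177088
Multiplications needed: 8 (8 lines after 12^1)

12^31 = 2848515765597237675947403497177088. Using exponentiation by squaring, this requires 8 multiplications. The key idea: if the exponent is even, square the half-power; if odd, multiply by the base once.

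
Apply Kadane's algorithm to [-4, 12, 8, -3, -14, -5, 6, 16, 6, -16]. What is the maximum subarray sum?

Using Kadane's algorithm on [-4, 12, 8, -3, -14, -5, 6, 16, 6, -16]:

Scanning through the array:
Position 1 (value 12): max_ending_here = 12, max_so_far = 12
Position 2 (value 8): max_ending_here = 20, max_so_far = 20
Position 3 (value -3): max_ending_here = 17, max_so_far = 20
Position 4 (value -14): max_ending_here = 3, max_so_far = 20
Position 5 (value -5): max_ending_here = -2, max_so_far = 20
Position 6 (value 6): max_ending_here = 6, max_so_far = 20
Position 7 (value 16): max_ending_here = 22, max_so_far = 22
Position 8 (value 6): max_ending_here = 28, max_so_far = 28
Position 9 (value -16): max_ending_here = 12, max_so_far = 28

Maximum subarray: [6, 16, 6]
Maximum sum: 28

The maximum subarray is [6, 16, 6] with sum 28. This subarray runs from index 6 to index 8.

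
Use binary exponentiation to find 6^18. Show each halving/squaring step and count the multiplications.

Computing 6^18 by squaring (build up from 6^1; each line after the first costs one multiplication):

6^1 = 6
6^2 = (6^1)^2 = 6^2 = 36
6^4 = (6^2)^2 = 36^2 = 1296
6^8 = (6^4)^2 = 1296^2 = 1679616
6^9 = 6 * 6^8 = 6 * 1679616 = 10077696
6^18 = (6^9)^2 = 10077696^2 = 101559956668416

Result: 101559956668416
Multiplications needed: 5 (5 lines after 6^1)

6^18 = 101559956668416. Using exponentiation by squaring, this requires 5 multiplications. The key idea: if the exponent is even, square the half-power; if odd, multiply by the base once.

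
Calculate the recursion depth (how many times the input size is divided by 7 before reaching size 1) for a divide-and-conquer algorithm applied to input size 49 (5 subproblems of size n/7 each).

For divide and conquer with division factor 7:

Problem sizes at each level:
Level 0: 49
Level 1: 7
Level 2: 1

The root is level 0 and the size-1 base case is level 2 (the tree spans levels 0 through 2, i.e. 3 levels counting the root), so the depth is the number of divisions: log_7(49) = 2

The recursion tree depth is log_7(49) = 2. At each level, the problem size is divided by 7, so it takes 2 divisions to reduce to a base case of size 1. The algorithm makes 5 recursive calls at each level.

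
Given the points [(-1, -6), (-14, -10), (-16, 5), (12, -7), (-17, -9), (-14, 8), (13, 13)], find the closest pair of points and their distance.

Computing all pairwise distances among 7 points:

d((-1, -6), (-14, -10)) = 13.6015
d((-1, -6), (-16, 5)) = 18.6011
d((-1, -6), (12, -7)) = 13.0384
d((-1, -6), (-17, -9)) = 16.2788
d((-1, -6), (-14, 8)) = 19.105
d((-1, -6), (13, 13)) = 23.6008
d((-14, -10), (-16, 5)) = 15.1327
d((-14, -10), (12, -7)) = 26.1725
d((-14, -10), (-17, -9)) = 3.1623 <-- minimum
d((-14, -10), (-14, 8)) = 18.0
d((-14, -10), (13, 13)) = 35.4683
d((-16, 5), (12, -7)) = 30.4631
d((-16, 5), (-17, -9)) = 14.0357
d((-16, 5), (-14, 8)) = 3.6056
d((-16, 5), (13, 13)) = 30.0832
d((12, -7), (-17, -9)) = 29.0689
d((12, -7), (-14, 8)) = 30.0167
d((12, -7), (13, 13)) = 20.025
d((-17, -9), (-14, 8)) = 17.2627
d((-17, -9), (13, 13)) = 37.2022
d((-14, 8), (13, 13)) = 27.4591

Closest pair: (-14, -10) and (-17, -9) with distance 3.1623

The closest pair is (-14, -10) and (-17, -9) with Euclidean distance 3.1623. For 7 points, brute-force pairwise comparison is shown above. For large n, the divide-and-conquer algorithm (sort by x, recurse on halves, check the dividing strip) achieves O(n log n).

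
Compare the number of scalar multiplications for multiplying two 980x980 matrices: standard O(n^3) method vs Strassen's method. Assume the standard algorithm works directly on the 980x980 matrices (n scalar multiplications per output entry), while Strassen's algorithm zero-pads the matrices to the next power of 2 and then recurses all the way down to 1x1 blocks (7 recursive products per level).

Matrix multiplication for 980x980 matrices:

Strassen's algorithm requires power-of-2 dimensions. Pad 980x980 to 1024x1024 (next power of 2).

Standard algorithm: 980^3 = 941192000 multiplications
Strassen's algorithm: 7^(log2(1024)) = 7^10 = 282475249 multiplications
Savings: 941192000 - 282475249 = 658716751 multiplications

Standard: 941192000 multiplications (980^3). Strassen: 282475249 multiplications (7^10, after padding to 1024x1024). Strassen reduces 8 recursive multiplications to 7 at each level.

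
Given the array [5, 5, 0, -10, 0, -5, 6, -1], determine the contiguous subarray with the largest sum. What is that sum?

Using Kadane's algorithm on [5, 5, 0, -10, 0, -5, 6, -1]:

Scanning through the array:
Position 1 (value 5): max_ending_here = 10, max_so_far = 10
Position 2 (value 0): max_ending_here = 10, max_so_far = 10
Position 3 (value -10): max_ending_here = 0, max_so_far = 10
Position 4 (value 0): max_ending_here = 0, max_so_far = 10
Position 5 (value -5): max_ending_here = -5, max_so_far = 10
Position 6 (value 6): max_ending_here = 6, max_so_far = 10
Position 7 (value -1): max_ending_here = 5, max_so_far = 10

Maximum subarray: [5, 5]
Maximum sum: 10

The maximum subarray is [5, 5] with sum 10. This subarray runs from index 0 to index 1.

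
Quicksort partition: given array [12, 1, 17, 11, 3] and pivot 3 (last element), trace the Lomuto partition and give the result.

Lomuto partition with pivot = 3:

Initial array: [12, 1, 17, 11, 3]

arr[0]=12 > 3: no swap
arr[1]=1 <= 3: swap with position 0, array becomes [1, 12, 17, 11, 3]
arr[2]=17 > 3: no swap
arr[3]=11 > 3: no swap

Place pivot at position 1: [1, 3, 17, 11, 12]
Pivot position: 1

After partitioning with pivot 3, the array becomes [1, 3, 17, 11, 12]. The pivot is placed at index 1. All elements to the left of the pivot are <= 3, and all elements to the right are > 3.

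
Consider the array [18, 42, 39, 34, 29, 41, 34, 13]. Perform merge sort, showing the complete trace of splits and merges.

Merge sort trace:

Split: [18, 42, 39, 34, 29, 41, 34, 13] -> [18, 42, 39, 34] and [29, 41, 34, 13]
  Split: [18, 42, 39, 34] -> [18, 42] and [39, 34]
    Split: [18, 42] -> [18] and [42]
    Merge: [18] + [42] -> [18, 42]
    Split: [39, 34] -> [39] and [34]
    Merge: [39] + [34] -> [34, 39]
  Merge: [18, 42] + [34, 39] -> [18, 34, 39, 42]
  Split: [29, 41, 34, 13] -> [29, 41] and [34, 13]
    Split: [29, 41] -> [29] and [41]
    Merge: [29] + [41] -> [29, 41]
    Split: [34, 13] -> [34] and [13]
    Merge: [34] + [13] -> [13, 34]
  Merge: [29, 41] + [13, 34] -> [13, 29, 34, 41]
Merge: [18, 34, 39, 42] + [13, 29, 34, 41] -> [13, 18, 29, 34, 34, 39, 41, 42]

Final sorted array: [13, 18, 29, 34, 34, 39, 41, 42]

The merge sort proceeds by recursively splitting the array and merging sorted halves.
After all merges, the sorted array is [13, 18, 29, 34, 34, 39, 41, 42].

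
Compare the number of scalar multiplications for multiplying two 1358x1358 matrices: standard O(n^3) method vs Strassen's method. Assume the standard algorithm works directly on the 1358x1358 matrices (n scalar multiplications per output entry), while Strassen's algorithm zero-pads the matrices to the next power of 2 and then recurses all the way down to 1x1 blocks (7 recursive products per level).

Matrix multiplication for 1358x1358 matrices:

Strassen's algorithm requires power-of-2 dimensions. Pad 1358x1358 to 2048x2048 (next power of 2).

Standard algorithm: 1358^3 = 2504374712 multiplications
Strassen's algorithm: 7^(log2(2048)) = 7^11 = 1977326743 multiplications
Savings: 2504374712 - 1977326743 = 527047969 multiplications

Standard: 2504374712 multiplications (1358^3). Strassen: 1977326743 multiplications (7^11, after padding to 2048x2048). Strassen reduces 8 recursive multiplications to 7 at each level.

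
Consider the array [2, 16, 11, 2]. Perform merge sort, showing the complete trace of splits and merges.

Merge sort trace:

Split: [2, 16, 11, 2] -> [2, 16] and [11, 2]
  Split: [2, 16] -> [2] and [16]
  Merge: [2] + [16] -> [2, 16]
  Split: [11, 2] -> [11] and [2]
  Merge: [11] + [2] -> [2, 11]
Merge: [2, 16] + [2, 11] -> [2, 2, 11, 16]

Final sorted array: [2, 2, 11, 16]

The merge sort proceeds by recursively splitting the array and merging sorted halves.
After all merges, the sorted array is [2, 2, 11, 16].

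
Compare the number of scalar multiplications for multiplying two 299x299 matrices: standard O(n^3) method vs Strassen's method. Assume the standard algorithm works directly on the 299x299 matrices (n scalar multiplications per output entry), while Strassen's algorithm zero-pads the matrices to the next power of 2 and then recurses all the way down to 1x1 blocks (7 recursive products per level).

Matrix multiplication for 299x299 matrices:

Strassen's algorithm requires power-of-2 dimensions. Pad 299x299 to 512x512 (next power of 2).

Standard algorithm: 299^3 = 26730899 multiplications
Strassen's algorithm: 7^(log2(512)) = 7^9 = 40353607 multiplications
Difference: 26730899 - 40353607 = -13622708 (Strassen uses MORE here due to padding overhead — for small or just-over-power-of-2 n, padding can outweigh the per-level savings)

Standard: 26730899 multiplications (299^3). Strassen: 40353607 multiplications (7^9, after padding to 512x512). Strassen reduces 8 recursive multiplications to 7 at each level.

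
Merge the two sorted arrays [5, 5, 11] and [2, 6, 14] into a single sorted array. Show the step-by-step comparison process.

Merging process:

Compare 5 vs 2: take 2 from right. Merged: [2]
Compare 5 vs 6: take 5 from left. Merged: [2, 5]
Compare 5 vs 6: take 5 from left. Merged: [2, 5, 5]
Compare 11 vs 6: take 6 from right. Merged: [2, 5, 5, 6]
Compare 11 vs 14: take 11 from left. Merged: [2, 5, 5, 6, 11]
Append remaining from right: [14]. Merged: [2, 5, 5, 6, 11, 14]

Final merged array: [2, 5, 5, 6, 11, 14]
Total comparisons: 5

The merged array is [2, 5, 5, 6, 11, 14], requiring 5 comparisons. The merge step runs in O(n) time where n is the total number of elements.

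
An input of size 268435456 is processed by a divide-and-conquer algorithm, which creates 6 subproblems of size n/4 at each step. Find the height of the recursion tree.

For divide and conquer with division factor 4:

Problem sizes at each level:
Level 0: 268435456
Level 1: 67108864
Level 2: 16777216
Level 3: 4194304
Level 4: 1048576
Level 5: 262144
Level 6: 65536
Level 7: 16384
Level 8: 4096
Level 9: 1024
Level 10: 256
Level 11: 64
Level 12: 16
Level 13: 4
Level 14: 1

The root is level 0 and the size-1 base case is level 14 (the tree spans levels 0 through 14, i.e. 15 levels counting the root), so the depth is the number of divisions: log_4(268435456) = 14

The recursion tree depth is log_4(268435456) = 14. At each level, the problem size is divided by 4, so it takes 14 divisions to reduce to a base case of size 1. The algorithm makes 6 recursive calls at each level.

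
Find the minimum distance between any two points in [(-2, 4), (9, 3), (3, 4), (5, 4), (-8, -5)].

Computing all pairwise distances among 5 points:

d((-2, 4), (9, 3)) = 11.0454
d((-2, 4), (3, 4)) = 5.0
d((-2, 4), (5, 4)) = 7.0
d((-2, 4), (-8, -5)) = 10.8167
d((9, 3), (3, 4)) = 6.0828
d((9, 3), (5, 4)) = 4.1231
d((9, 3), (-8, -5)) = 18.7883
d((3, 4), (5, 4)) = 2.0 <-- minimum
d((3, 4), (-8, -5)) = 14.2127
d((5, 4), (-8, -5)) = 15.8114

Closest pair: (3, 4) and (5, 4) with distance 2.0

The closest pair is (3, 4) and (5, 4) with Euclidean distance 2.0. For 5 points, brute-force pairwise comparison is shown above. For large n, the divide-and-conquer algorithm (sort by x, recurse on halves, check the dividing strip) achieves O(n log n).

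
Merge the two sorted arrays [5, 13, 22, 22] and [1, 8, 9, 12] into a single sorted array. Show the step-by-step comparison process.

Merging process:

Compare 5 vs 1: take 1 from right. Merged: [1]
Compare 5 vs 8: take 5 from left. Merged: [1, 5]
Compare 13 vs 8: take 8 from right. Merged: [1, 5, 8]
Compare 13 vs 9: take 9 from right. Merged: [1, 5, 8, 9]
Compare 13 vs 12: take 12 from right. Merged: [1, 5, 8, 9, 12]
Append remaining from left: [13, 22, 22]. Merged: [1, 5, 8, 9, 12, 13, 22, 22]

Final merged array: [1, 5, 8, 9, 12, 13, 22, 22]
Total comparisons: 5

The merged array is [1, 5, 8, 9, 12, 13, 22, 22], requiring 5 comparisons. The merge step runs in O(n) time where n is the total number of elements.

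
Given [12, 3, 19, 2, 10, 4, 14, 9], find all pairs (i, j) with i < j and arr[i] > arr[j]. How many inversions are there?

Finding inversions in [12, 3, 19, 2, 10, 4, 14, 9]:

(0, 1): arr[0]=12 > arr[1]=3
(0, 3): arr[0]=12 > arr[3]=2
(0, 4): arr[0]=12 > arr[4]=10
(0, 5): arr[0]=12 > arr[5]=4
(0, 7): arr[0]=12 > arr[7]=9
(1, 3): arr[1]=3 > arr[3]=2
(2, 3): arr[2]=19 > arr[3]=2
(2, 4): arr[2]=19 > arr[4]=10
(2, 5): arr[2]=19 > arr[5]=4
(2, 6): arr[2]=19 > arr[6]=14
(2, 7): arr[2]=19 > arr[7]=9
(4, 5): arr[4]=10 > arr[5]=4
(4, 7): arr[4]=10 > arr[7]=9
(6, 7): arr[6]=14 > arr[7]=9

Total inversions: 14

The array has 14 inversion(s): (0,1), (0,3), (0,4), (0,5), (0,7), (1,3), (2,3), (2,4), (2,5), (2,6), (2,7), (4,5), (4,7), (6,7). Each pair (i,j) satisfies i < j and arr[i] > arr[j].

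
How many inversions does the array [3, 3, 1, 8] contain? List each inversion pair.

Finding inversions in [3, 3, 1, 8]:

(0, 2): arr[0]=3 > arr[2]=1
(1, 2): arr[1]=3 > arr[2]=1

Total inversions: 2

The array has 2 inversion(s): (0,2), (1,2). Each pair (i,j) satisfies i < j and arr[i] > arr[j].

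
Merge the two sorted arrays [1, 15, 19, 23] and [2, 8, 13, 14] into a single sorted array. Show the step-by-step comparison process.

Merging process:

Compare 1 vs 2: take 1 from left. Merged: [1]
Compare 15 vs 2: take 2 from right. Merged: [1, 2]
Compare 15 vs 8: take 8 from right. Merged: [1, 2, 8]
Compare 15 vs 13: take 13 from right. Merged: [1, 2, 8, 13]
Compare 15 vs 14: take 14 from right. Merged: [1, 2, 8, 13, 14]
Append remaining from left: [15, 19, 23]. Merged: [1, 2, 8, 13, 14, 15, 19, 23]

Final merged array: [1, 2, 8, 13, 14, 15, 19, 23]
Total comparisons: 5

The merged array is [1, 2, 8, 13, 14, 15, 19, 23], requiring 5 comparisons. The merge step runs in O(n) time where n is the total number of elements.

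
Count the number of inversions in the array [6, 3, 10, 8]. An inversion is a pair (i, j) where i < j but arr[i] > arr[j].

Finding inversions in [6, 3, 10, 8]:

(0, 1): arr[0]=6 > arr[1]=3
(2, 3): arr[2]=10 > arr[3]=8

Total inversions: 2

The array has 2 inversion(s): (0,1), (2,3). Each pair (i,j) satisfies i < j and arr[i] > arr[j].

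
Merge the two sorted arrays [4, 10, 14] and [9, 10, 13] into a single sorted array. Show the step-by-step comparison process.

Merging process:

Compare 4 vs 9: take 4 from left. Merged: [4]
Compare 10 vs 9: take 9 from right. Merged: [4, 9]
Compare 10 vs 10: take 10 from left. Merged: [4, 9, 10]
Compare 14 vs 10: take 10 from right. Merged: [4, 9, 10, 10]
Compare 14 vs 13: take 13 from right. Merged: [4, 9, 10, 10, 13]
Append remaining from left: [14]. Merged: [4, 9, 10, 10, 13, 14]

Final merged array: [4, 9, 10, 10, 13, 14]
Total comparisons: 5

The merged array is [4, 9, 10, 10, 13, 14], requiring 5 comparisons. The merge step runs in O(n) time where n is the total number of elements.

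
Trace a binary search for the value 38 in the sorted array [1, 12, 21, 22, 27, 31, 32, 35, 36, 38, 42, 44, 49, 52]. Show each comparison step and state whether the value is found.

Binary search for 38 in [1, 12, 21, 22, 27, 31, 32, 35, 36, 38, 42, 44, 49, 52]:

lo=0, hi=13, mid=6, arr[mid]=32 -> 32 < 38, search right half
lo=7, hi=13, mid=10, arr[mid]=42 -> 42 > 38, search left half
lo=7, hi=9, mid=8, arr[mid]=36 -> 36 < 38, search right half
lo=9, hi=9, mid=9, arr[mid]=38 -> Found target at index 9!

Binary search finds 38 at index 9 after 4 comparisons. The search repeatedly halves the search space by comparing with the middle element.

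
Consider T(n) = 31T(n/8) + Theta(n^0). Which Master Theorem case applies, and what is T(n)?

Master Theorem for T(n) = 31T(n/8) + O(n^0):

a = 31, b = 8, c = 0
log_b(a) = log_8(31) = 1.6514

Case 1: c = 0 < log_8(31) = 1.6514
T(n) = O(n^(log_8 31))

For T(n) = 31T(n/8) + O(n^0): log_8(31) = 1.6514. This is Case 1 of the Master Theorem (c < log_b(a), work dominated by leaves), giving O(n^(log_8 31)).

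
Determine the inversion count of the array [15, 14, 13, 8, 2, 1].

Finding inversions in [15, 14, 13, 8, 2, 1]:

(0, 1): arr[0]=15 > arr[1]=14
(0, 2): arr[0]=15 > arr[2]=13
(0, 3): arr[0]=15 > arr[3]=8
(0, 4): arr[0]=15 > arr[4]=2
(0, 5): arr[0]=15 > arr[5]=1
(1, 2): arr[1]=14 > arr[2]=13
(1, 3): arr[1]=14 > arr[3]=8
(1, 4): arr[1]=14 > arr[4]=2
(1, 5): arr[1]=14 > arr[5]=1
(2, 3): arr[2]=13 > arr[3]=8
(2, 4): arr[2]=13 > arr[4]=2
(2, 5): arr[2]=13 > arr[5]=1
(3, 4): arr[3]=8 > arr[4]=2
(3, 5): arr[3]=8 > arr[5]=1
(4, 5): arr[4]=2 > arr[5]=1

Total inversions: 15

The array has 15 inversion(s): (0,1), (0,2), (0,3), (0,4), (0,5), (1,2), (1,3), (1,4), (1,5), (2,3), (2,4), (2,5), (3,4), (3,5), (4,5). Each pair (i,j) satisfies i < j and arr[i] > arr[j].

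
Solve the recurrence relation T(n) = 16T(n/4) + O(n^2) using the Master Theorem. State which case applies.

Master Theorem for T(n) = 16T(n/4) + O(n^2):

a = 16, b = 4, c = 2
log_b(a) = log_4(16) = 2.0000

Case 2: c = 2 = log_4(16) = 2.0000
T(n) = O(n^2 log n) = O(n^2 log n)

For T(n) = 16T(n/4) + O(n^2): log_4(16) = 2.0000. This is Case 2 of the Master Theorem (c = log_b(a), equal work at all levels), giving O(n^2 log n).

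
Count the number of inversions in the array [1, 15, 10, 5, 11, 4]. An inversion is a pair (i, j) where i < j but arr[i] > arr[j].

Finding inversions in [1, 15, 10, 5, 11, 4]:

(1, 2): arr[1]=15 > arr[2]=10
(1, 3): arr[1]=15 > arr[3]=5
(1, 4): arr[1]=15 > arr[4]=11
(1, 5): arr[1]=15 > arr[5]=4
(2, 3): arr[2]=10 > arr[3]=5
(2, 5): arr[2]=10 > arr[5]=4
(3, 5): arr[3]=5 > arr[5]=4
(4, 5): arr[4]=11 > arr[5]=4

Total inversions: 8

The array has 8 inversion(s): (1,2), (1,3), (1,4), (1,5), (2,3), (2,5), (3,5), (4,5). Each pair (i,j) satisfies i < j and arr[i] > arr[j].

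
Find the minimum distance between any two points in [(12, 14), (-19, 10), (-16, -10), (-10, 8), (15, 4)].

Computing all pairwise distances among 5 points:

d((12, 14), (-19, 10)) = 31.257
d((12, 14), (-16, -10)) = 36.8782
d((12, 14), (-10, 8)) = 22.8035
d((12, 14), (15, 4)) = 10.4403
d((-19, 10), (-16, -10)) = 20.2237
d((-19, 10), (-10, 8)) = 9.2195 <-- minimum
d((-19, 10), (15, 4)) = 34.5254
d((-16, -10), (-10, 8)) = 18.9737
d((-16, -10), (15, 4)) = 34.0147
d((-10, 8), (15, 4)) = 25.318

Closest pair: (-19, 10) and (-10, 8) with distance 9.2195

The closest pair is (-19, 10) and (-10, 8) with Euclidean distance 9.2195. For 5 points, brute-force pairwise comparison is shown above. For large n, the divide-and-conquer algorithm (sort by x, recurse on halves, check the dividing strip) achieves O(n log n).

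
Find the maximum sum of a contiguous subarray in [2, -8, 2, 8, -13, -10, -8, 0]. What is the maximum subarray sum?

Using Kadane's algorithm on [2, -8, 2, 8, -13, -10, -8, 0]:

Scanning through the array:
Position 1 (value -8): max_ending_here = -6, max_so_far = 2
Position 2 (value 2): max_ending_here = 2, max_so_far = 2
Position 3 (value 8): max_ending_here = 10, max_so_far = 10
Position 4 (value -13): max_ending_here = -3, max_so_far = 10
Position 5 (value -10): max_ending_here = -10, max_so_far = 10
Position 6 (value -8): max_ending_here = -8, max_so_far = 10
Position 7 (value 0): max_ending_here = 0, max_so_far = 10

Maximum subarray: [2, 8]
Maximum sum: 10

The maximum subarray is [2, 8] with sum 10. This subarray runs from index 2 to index 3.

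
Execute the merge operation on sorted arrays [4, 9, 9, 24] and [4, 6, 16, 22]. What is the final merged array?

Merging process:

Compare 4 vs 4: take 4 from left. Merged: [4]
Compare 9 vs 4: take 4 from right. Merged: [4, 4]
Compare 9 vs 6: take 6 from right. Merged: [4, 4, 6]
Compare 9 vs 16: take 9 from left. Merged: [4, 4, 6, 9]
Compare 9 vs 16: take 9 from left. Merged: [4, 4, 6, 9, 9]
Compare 24 vs 16: take 16 from right. Merged: [4, 4, 6, 9, 9, 16]
Compare 24 vs 22: take 22 from right. Merged: [4, 4, 6, 9, 9, 16, 22]
Append remaining from left: [24]. Merged: [4, 4, 6, 9, 9, 16, 22, 24]

Final merged array: [4, 4, 6, 9, 9, 16, 22, 24]
Total comparisons: 7

The merged array is [4, 4, 6, 9, 9, 16, 22, 24], requiring 7 comparisons. The merge step runs in O(n) time where n is the total number of elements.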